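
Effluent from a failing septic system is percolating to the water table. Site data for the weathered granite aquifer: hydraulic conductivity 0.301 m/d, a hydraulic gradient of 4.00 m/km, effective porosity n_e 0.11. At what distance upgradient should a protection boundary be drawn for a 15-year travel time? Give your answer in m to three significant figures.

Specific discharge q = 0.301 × 0.0040 = 0.001204 m/d
Average linear velocity = 0.001204 / 0.11 = 0.01095 m/d
T = 15 yr × 365 = 5475 d
L = v × T = 0.01095 × 5475 = 59.93 m

59.9 m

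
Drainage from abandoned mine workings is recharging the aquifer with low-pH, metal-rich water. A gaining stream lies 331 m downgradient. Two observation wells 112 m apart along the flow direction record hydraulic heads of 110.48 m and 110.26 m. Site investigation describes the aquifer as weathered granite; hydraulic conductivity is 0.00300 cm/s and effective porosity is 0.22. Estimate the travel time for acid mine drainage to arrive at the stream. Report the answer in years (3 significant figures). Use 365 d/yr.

Hydraulic gradient i = (110.48 − 110.26) / 112 = 0.22 / 112 = 0.001964
K = 0.00300 cm/s × 864 = 2.592 m/d
Specific discharge q = 2.592 × 0.001964 = 0.005091 m/d
v_s = q/n_e = 0.005091/0.22 = 0.02314 m/d
t = L / v = 331 / 0.02314 = 14300 d
   = 14300 / 365 = 39.2 yr

39.2 years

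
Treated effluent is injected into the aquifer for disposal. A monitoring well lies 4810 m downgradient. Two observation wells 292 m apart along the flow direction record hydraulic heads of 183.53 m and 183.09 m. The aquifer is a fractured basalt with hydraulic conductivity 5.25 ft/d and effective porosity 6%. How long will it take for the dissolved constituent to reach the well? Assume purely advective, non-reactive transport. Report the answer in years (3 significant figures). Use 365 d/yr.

328 years

Hydraulic gradient i = (183.53 − 183.09) / 292 = 0.44 / 292 = 0.001507
K = 5.25 ft/d × 0.3048 = 1.600 m/d
Specific discharge q = 1.600 × 0.001507 = 0.002411 m/d
Seepage velocity v = q / n = 0.002411 / 0.06 = 0.04019 m/d
t = L / v = 4810 / 0.04019 = 119700 d
   = 119700 / 365 = 328 yr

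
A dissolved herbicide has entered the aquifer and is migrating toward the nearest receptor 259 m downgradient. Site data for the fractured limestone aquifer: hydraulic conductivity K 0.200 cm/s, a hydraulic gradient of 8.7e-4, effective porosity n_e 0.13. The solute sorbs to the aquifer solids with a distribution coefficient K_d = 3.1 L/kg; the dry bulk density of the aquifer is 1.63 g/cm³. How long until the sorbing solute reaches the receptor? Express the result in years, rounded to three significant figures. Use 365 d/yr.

K = 0.200 cm/s × 864 = 172.8 m/d
q = Ki = 172.8 × 8.7e-4 = 0.1503 m/d
v = Ki/n = 172.8·8.7e-4/0.13 = 1.156 m/d
Retardation R = 1 + ρ_b·K_d/n = 1 + 1.63×3.1/0.13 = 39.87
Contaminant velocity v_c = v/R = 1.156/39.87 = 0.02901 m/d
t = L/v_c = 259/0.02901 = 8929 d
   = 8929/365 = 24.5 yr

24.5 years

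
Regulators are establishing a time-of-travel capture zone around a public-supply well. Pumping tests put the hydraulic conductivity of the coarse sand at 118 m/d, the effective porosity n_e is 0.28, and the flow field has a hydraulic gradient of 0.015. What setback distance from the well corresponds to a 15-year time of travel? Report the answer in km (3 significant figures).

Darcy flux q = K·i = 118 × 0.015 = 1.770 m/d
Seepage velocity v = q / n = 1.770 / 0.28 = 6.321 m/d
T = 15 yr × 365 = 5475 d
L = v × T = 6.321 × 5475 = 34610 m
   = 34.6 km

34.6 km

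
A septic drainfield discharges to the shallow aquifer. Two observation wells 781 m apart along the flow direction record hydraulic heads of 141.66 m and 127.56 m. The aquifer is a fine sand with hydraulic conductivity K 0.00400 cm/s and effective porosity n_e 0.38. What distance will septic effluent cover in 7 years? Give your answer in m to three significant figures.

420 m

Hydraulic gradient i = (141.66 − 127.56) / 781 = 14.10 / 781 = 0.01805
K = 0.00400 cm/s × 864 = 3.456 m/d
Darcy flux q = K·i = 3.456 × 0.01805 = 0.06239 m/d
Average linear velocity = 0.06239 / 0.38 = 0.1642 m/d
T = 7 yr × 365 = 2555 d
L = v × T = 0.1642 × 2555 = 419.5 m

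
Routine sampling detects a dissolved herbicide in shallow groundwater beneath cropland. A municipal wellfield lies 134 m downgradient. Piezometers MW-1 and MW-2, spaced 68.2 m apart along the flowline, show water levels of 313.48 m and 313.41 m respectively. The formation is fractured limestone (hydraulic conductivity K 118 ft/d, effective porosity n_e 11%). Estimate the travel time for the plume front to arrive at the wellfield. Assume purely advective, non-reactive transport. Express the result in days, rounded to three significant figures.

399 days

Hydraulic gradient i = (313.48 − 313.41) / 68.2 = 0.07 / 68.2 = 0.001026
K = 118 ft/d × 0.3048 = 35.97 m/d
Darcy flux q = K·i = 35.97 × 0.001026 = 0.03692 m/d
Seepage velocity v = q / n = 0.03692 / 0.11 = 0.3356 m/d
t = L / v = 134 / 0.3356 = 399.3 d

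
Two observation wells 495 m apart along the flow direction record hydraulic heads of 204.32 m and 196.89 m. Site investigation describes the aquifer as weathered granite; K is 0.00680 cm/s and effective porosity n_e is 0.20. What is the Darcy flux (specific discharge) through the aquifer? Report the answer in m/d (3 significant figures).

0.0882 m/d

Hydraulic gradient i = (204.32 − 196.89) / 495 = 7.43 / 495 = 0.01501
K = 0.00680 cm/s × 864 = 5.875 m/d
Darcy flux q = K·i = 5.875 × 0.01501 = 0.08819 m/d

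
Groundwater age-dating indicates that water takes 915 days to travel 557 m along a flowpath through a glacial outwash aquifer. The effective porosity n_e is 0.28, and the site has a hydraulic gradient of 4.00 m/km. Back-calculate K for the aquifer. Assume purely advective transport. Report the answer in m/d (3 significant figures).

v = L / t = 557 / 915 = 0.6087 m/d
K = v · n / i = 0.6087 × 0.28 / 0.0040 = 42.6 m/d

42.6 m/d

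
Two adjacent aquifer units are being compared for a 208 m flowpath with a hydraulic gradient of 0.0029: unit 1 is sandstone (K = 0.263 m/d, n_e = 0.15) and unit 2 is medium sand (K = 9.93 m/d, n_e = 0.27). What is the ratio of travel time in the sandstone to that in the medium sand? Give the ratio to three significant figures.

21.0

Unit 1 (sandstone): v = 0.263×0.0029/0.15 = 0.005085 m/d, t = 208/0.005085 = 40910 d
Unit 2 (medium sand): v = 9.93×0.0029/0.27 = 0.1067 m/d, t = 208/0.1067 = 1950 d
t(sandstone) / t(medium sand) = 40910/1950 = 21.0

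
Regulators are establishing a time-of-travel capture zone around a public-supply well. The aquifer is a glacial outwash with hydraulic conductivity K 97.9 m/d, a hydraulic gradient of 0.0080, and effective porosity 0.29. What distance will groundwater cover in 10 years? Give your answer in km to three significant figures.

q = Ki = 97.9 × 0.0080 = 0.7832 m/d
Seepage velocity v = q / n = 0.7832 / 0.29 = 2.701 m/d
T = 10 yr × 365 = 3650 d
L = v × T = 2.701 × 3650 = 9858 m
   = 9.86 km

9.86 km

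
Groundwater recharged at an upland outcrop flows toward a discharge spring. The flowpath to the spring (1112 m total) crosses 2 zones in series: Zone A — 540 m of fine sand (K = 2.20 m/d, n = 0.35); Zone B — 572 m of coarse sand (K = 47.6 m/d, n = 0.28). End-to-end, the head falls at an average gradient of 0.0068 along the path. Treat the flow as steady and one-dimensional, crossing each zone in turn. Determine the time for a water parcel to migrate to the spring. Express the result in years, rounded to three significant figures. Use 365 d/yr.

32.6 years

Steady 1-D flow in series ⇒ the Darcy flux q is identical in every zone and the zone head losses add (resistances L/K in series).
Σ(L/K) = 540/2.20 + 572/47.6 = 245.5 + 12.02 = 257.5 d
K_eq = L_total / Σ(L/K) = 1112 / 257.5 = 4.319 m/d
q = K_eq · i = 4.319 × 0.0068 = 0.02937 m/d (same in every zone)
Zone A: v = q/n = 0.02937/0.35 = 0.08391 m/d → t_A = 540/0.08391 = 6435 d
Zone B: v = q/n = 0.02937/0.28 = 0.1049 m/d → t_B = 572/0.1049 = 5453 d
Total t = 6435 + 5453 = 11890 d
   = 11890 / 365 = 32.6 yr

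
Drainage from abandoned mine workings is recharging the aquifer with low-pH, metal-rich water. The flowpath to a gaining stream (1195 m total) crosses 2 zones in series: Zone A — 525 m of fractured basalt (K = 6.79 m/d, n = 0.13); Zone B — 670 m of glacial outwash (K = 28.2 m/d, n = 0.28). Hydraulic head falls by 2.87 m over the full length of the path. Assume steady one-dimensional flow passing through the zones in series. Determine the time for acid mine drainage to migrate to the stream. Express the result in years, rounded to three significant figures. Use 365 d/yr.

24.7 years

Continuity: the same q passes through each zone, so ΔH = q·Σ(L_j/K_j) — the zones act as resistances in series.
Σ(L/K) = 525/6.79 + 670/28.2 = 77.32 + 23.76 = 101.1 d
q = ΔH / Σ(L/K) = 2.87 / 101.1 = 0.02839 m/d (same in every zone)
Zone A: v = q/n = 0.02839/0.13 = 0.2184 m/d → t_A = 525/0.2184 = 2404 d
Zone B: v = q/n = 0.02839/0.28 = 0.1014 m/d → t_B = 670/0.1014 = 6607 d
Total t = 2404 + 6607 = 9011 d
   = 9011 / 365 = 24.7 yr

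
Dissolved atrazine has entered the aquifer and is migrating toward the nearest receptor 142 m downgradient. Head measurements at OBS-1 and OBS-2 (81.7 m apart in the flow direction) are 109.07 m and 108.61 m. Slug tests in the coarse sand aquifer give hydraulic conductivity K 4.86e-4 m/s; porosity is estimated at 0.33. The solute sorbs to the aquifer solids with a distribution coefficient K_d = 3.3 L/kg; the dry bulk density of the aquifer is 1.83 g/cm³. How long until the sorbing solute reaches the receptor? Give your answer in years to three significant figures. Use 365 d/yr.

10.5 years

Hydraulic gradient i = (109.07 − 108.61) / 81.7 = 0.46 / 81.7 = 0.005630
K = 4.86e-4 m/s × 86400 s/d = 41.99 m/d
Specific discharge q = 41.99 × 0.005630 = 0.2364 m/d
Seepage velocity v = q / n = 0.2364 / 0.33 = 0.7164 m/d
Retardation R = 1 + ρ_b·K_d/n = 1 + 1.83×3.3/0.33 = 19.30
Contaminant velocity v_c = v/R = 0.7164/19.30 = 0.03712 m/d
t = L/v_c = 142/0.03712 = 3825 d
   = 3825/365 = 10.5 yr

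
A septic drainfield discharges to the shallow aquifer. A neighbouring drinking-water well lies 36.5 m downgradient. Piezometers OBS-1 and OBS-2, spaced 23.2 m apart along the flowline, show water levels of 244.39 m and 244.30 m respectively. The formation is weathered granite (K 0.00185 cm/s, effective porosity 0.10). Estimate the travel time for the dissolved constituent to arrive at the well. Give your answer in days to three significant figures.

589 days

Hydraulic gradient i = (244.39 − 244.30) / 23.2 = 0.09 / 23.2 = 0.003879
K = 0.00185 cm/s × 864 = 1.598 m/d
Specific discharge q = 1.598 × 0.003879 = 0.006201 m/d
Seepage velocity v = q / n = 0.006201 / 0.10 = 0.06201 m/d
t = L / v = 36.5 / 0.06201 = 588.6 d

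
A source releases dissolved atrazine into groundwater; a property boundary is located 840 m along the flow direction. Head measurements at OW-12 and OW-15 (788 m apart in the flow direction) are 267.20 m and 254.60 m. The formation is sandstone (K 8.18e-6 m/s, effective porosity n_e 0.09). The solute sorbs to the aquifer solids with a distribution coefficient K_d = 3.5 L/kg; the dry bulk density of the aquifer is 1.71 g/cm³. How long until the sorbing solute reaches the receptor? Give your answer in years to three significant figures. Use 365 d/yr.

Hydraulic gradient i = (267.20 − 254.60) / 788 = 12.60 / 788 = 0.01599
K = 8.18e-6 m/s × 86400 s/d = 0.7068 m/d
Darcy flux q = K·i = 0.7068 × 0.01599 = 0.01130 m/d
v_s = q/n_e = 0.01130/0.09 = 0.1256 m/d
Retardation R = 1 + ρ_b·K_d/n = 1 + 1.71×3.5/0.09 = 67.50
Contaminant velocity v_c = v/R = 0.1256/67.50 = 0.001860 m/d
t = L/v_c = 840/0.001860 = 451600 d
   = 451600/365 = 1240 yr

1240 years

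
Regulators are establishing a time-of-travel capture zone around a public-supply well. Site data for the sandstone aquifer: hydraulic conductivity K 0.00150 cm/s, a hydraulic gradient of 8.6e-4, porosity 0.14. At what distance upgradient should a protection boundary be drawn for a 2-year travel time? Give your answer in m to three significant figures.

5.81 m

K = 0.00150 cm/s × 864 = 1.296 m/d
Darcy flux q = K·i = 1.296 × 8.6e-4 = 0.001115 m/d
v = Ki/n = 1.296·8.6e-4/0.14 = 0.007961 m/d
T = 2 yr × 365 = 730 d
L = v × T = 0.007961 × 730 = 5.812 m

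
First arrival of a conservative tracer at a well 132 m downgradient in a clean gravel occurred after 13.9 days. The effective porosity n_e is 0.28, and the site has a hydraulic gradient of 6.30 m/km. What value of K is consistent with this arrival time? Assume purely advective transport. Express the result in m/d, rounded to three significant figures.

422 m/d

v = L / t = 132 / 13.9 = 9.496 m/d
K = v · n / i = 9.496 × 0.28 / 0.0063 = 422 m/d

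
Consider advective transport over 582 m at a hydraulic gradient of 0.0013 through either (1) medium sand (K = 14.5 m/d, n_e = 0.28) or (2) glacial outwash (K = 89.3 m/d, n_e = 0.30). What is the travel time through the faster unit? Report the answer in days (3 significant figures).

Unit 1 (medium sand): v = 14.5×0.0013/0.28 = 0.06732 m/d, t = 582/0.06732 = 8645 d
Unit 2 (glacial outwash): v = 89.3×0.0013/0.30 = 0.3870 m/d, t = 582/0.3870 = 1504 d
Faster unit: t = 1500 d

1500 days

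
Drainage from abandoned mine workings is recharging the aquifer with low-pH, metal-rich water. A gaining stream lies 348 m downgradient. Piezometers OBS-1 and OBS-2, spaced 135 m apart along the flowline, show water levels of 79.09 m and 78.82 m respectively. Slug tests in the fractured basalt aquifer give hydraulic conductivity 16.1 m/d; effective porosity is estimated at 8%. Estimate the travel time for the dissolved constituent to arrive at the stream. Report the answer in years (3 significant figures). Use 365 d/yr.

2.37 years

Hydraulic gradient i = (79.09 − 78.82) / 135 = 0.27 / 135 = 0.002000
Darcy flux q = K·i = 16.1 × 0.002000 = 0.03220 m/d
v_s = q/n_e = 0.03220/0.08 = 0.4025 m/d
t = L / v = 348 / 0.4025 = 864.6 d
   = 864.6 / 365 = 2.37 yr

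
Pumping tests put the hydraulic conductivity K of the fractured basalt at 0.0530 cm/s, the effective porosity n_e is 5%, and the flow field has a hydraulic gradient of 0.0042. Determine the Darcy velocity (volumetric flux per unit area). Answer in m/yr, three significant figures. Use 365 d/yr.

70.2 m/yr

K = 0.0530 cm/s × 864 = 45.79 m/d
Darcy flux q = K·i = 45.79 × 0.0042 = 0.1923 m/d
   = 0.1923 × 365 = 70.2 m/yr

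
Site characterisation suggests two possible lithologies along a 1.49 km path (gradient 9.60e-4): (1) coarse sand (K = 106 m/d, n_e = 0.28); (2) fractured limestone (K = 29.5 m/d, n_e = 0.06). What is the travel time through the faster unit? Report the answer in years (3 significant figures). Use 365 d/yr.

Unit 1 (coarse sand): v = 106×9.6e-4/0.28 = 0.3634 m/d, t = 1490/0.3634 = 4100 d
Unit 2 (fractured limestone): v = 29.5×9.6e-4/0.06 = 0.4720 m/d, t = 1490/0.4720 = 3157 d
Faster: 3157 d / 365 = 8.65 yr

8.65 years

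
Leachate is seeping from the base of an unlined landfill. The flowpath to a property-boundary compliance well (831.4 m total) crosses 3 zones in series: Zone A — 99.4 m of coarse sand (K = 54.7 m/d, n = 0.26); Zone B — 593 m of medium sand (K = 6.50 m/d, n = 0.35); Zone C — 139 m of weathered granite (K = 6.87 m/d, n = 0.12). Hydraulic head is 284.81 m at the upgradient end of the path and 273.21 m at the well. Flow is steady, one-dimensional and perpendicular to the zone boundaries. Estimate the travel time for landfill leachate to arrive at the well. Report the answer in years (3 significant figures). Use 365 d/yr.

Total head drop ΔH = 284.81 − 273.21 = 11.60 m
Steady 1-D flow in series ⇒ the Darcy flux q is identical in every zone and the zone head losses add (resistances L/K in series).
Σ(L/K) = 99.4/54.7 + 593/6.50 + 139/6.87 = 1.817 + 91.23 + 20.23 = 113.3 d
q = ΔH / Σ(L/K) = 11.60 / 113.3 = 0.1024 m/d (same in every zone)
Zone A: v = q/n = 0.1024/0.26 = 0.3938 m/d → t_A = 99.4/0.3938 = 252.4 d
Zone B: v = q/n = 0.1024/0.35 = 0.2926 m/d → t_B = 593/0.2926 = 2027 d
Zone C: v = q/n = 0.1024/0.12 = 0.8533 m/d → t_C = 139/0.8533 = 162.9 d
Total t = 252.4 + 2027 + 162.9 = 2442 d
   = 2442 / 365 = 6.69 yr

6.69 years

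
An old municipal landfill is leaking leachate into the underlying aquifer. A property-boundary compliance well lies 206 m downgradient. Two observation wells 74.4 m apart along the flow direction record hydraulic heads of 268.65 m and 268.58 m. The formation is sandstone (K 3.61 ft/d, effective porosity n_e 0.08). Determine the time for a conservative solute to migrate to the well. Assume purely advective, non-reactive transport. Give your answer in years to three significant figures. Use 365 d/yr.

Hydraulic gradient i = (268.65 − 268.58) / 74.4 = 0.07 / 74.4 = 9.409e-4
K = 3.61 ft/d × 0.3048 = 1.100 m/d
Darcy flux q = K·i = 1.100 × 9.409e-4 = 0.001035 m/d
Seepage velocity v = q / n = 0.001035 / 0.08 = 0.01294 m/d
t = L / v = 206 / 0.01294 = 15920 d
   = 15920 / 365 = 43.6 yr

43.6 years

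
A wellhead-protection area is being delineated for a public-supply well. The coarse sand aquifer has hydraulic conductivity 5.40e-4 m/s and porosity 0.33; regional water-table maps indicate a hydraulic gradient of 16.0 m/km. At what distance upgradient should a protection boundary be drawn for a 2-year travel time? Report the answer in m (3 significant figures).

K = 5.40e-4 m/s × 86400 s/d = 46.66 m/d
Darcy flux q = K·i = 46.66 × 0.016 = 0.7465 m/d
v = Ki/n = 46.66·0.016/0.33 = 2.262 m/d
T = 2 yr × 365 = 730 d
L = v × T = 2.262 × 730 = 1651 m

1650 m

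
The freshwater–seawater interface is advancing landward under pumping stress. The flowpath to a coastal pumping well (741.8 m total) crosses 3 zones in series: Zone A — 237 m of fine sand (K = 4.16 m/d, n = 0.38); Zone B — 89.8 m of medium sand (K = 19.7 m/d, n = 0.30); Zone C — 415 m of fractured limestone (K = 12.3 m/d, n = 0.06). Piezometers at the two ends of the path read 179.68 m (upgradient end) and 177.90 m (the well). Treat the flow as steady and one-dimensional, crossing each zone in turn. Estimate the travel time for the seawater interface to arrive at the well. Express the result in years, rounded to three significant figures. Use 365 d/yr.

Total head drop ΔH = 179.68 − 177.90 = 1.78 m
Steady 1-D flow in series ⇒ the Darcy flux q is identical in every zone and the zone head losses add (resistances L/K in series).
Σ(L/K) = 237/4.16 + 89.8/19.7 + 415/12.3 = 56.97 + 4.558 + 33.74 = 95.27 d
q = ΔH / Σ(L/K) = 1.78 / 95.27 = 0.01868 m/d (same in every zone)
Zone A: v = q/n = 0.01868/0.38 = 0.04917 m/d → t_A = 237/0.04917 = 4820 d
Zone B: v = q/n = 0.01868/0.30 = 0.06228 m/d → t_B = 89.8/0.06228 = 1442 d
Zone C: v = q/n = 0.01868/0.06 = 0.3114 m/d → t_C = 415/0.3114 = 1333 d
Total t = 4820 + 1442 + 1333 = 7595 d
   = 7595 / 365 = 20.8 yr

20.8 years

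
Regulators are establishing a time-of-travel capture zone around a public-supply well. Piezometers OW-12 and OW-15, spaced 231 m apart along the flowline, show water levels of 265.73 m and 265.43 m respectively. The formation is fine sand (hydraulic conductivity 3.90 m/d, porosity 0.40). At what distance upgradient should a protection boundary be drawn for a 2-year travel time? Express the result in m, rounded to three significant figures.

Hydraulic gradient i = (265.73 − 265.43) / 231 = 0.30 / 231 = 0.001299
Darcy flux q = K·i = 3.90 × 0.001299 = 0.005065 m/d
Seepage velocity v = q / n = 0.005065 / 0.40 = 0.01266 m/d
T = 2 yr × 365 = 730 d
L = v × T = 0.01266 × 730 = 9.244 m

9.24 m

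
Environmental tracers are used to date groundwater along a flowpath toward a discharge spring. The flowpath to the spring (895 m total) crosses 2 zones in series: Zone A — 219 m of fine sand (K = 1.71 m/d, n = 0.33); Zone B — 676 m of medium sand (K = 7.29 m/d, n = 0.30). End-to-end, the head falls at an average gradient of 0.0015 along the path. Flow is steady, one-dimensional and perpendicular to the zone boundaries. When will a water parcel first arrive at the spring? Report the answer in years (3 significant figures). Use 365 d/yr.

Steady 1-D flow in series ⇒ the Darcy flux q is identical in every zone and the zone head losses add (resistances L/K in series).
Σ(L/K) = 219/1.71 + 676/7.29 = 128.1 + 92.73 = 220.8 d
K_eq = L_total / Σ(L/K) = 895 / 220.8 = 4.053 m/d
q = K_eq · i = 4.053 × 0.0015 = 0.006080 m/d (same in every zone)
Zone A: v = q/n = 0.006080/0.33 = 0.01842 m/d → t_A = 219/0.01842 = 11890 d
Zone B: v = q/n = 0.006080/0.30 = 0.02027 m/d → t_B = 676/0.02027 = 33350 d
Total t = 11890 + 33350 = 45240 d
   = 45240 / 365 = 124 yr

124 years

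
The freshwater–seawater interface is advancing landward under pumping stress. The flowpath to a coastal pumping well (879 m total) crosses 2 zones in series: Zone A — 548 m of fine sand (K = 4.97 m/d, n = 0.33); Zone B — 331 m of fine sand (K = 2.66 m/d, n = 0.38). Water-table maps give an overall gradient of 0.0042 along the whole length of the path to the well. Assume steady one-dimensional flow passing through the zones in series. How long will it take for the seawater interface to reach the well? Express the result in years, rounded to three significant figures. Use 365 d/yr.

53.4 years

Steady 1-D flow in series ⇒ the Darcy flux q is identical in every zone and the zone head losses add (resistances L/K in series).
Σ(L/K) = 548/4.97 + 331/2.66 = 110.3 + 124.4 = 234.7 d
K_eq = L_total / Σ(L/K) = 879 / 234.7 = 3.745 m/d
q = K_eq · i = 3.745 × 0.0042 = 0.01573 m/d (same in every zone)
Zone A: v = q/n = 0.01573/0.33 = 0.04767 m/d → t_A = 548/0.04767 = 11500 d
Zone B: v = q/n = 0.01573/0.38 = 0.04139 m/d → t_B = 331/0.04139 = 7996 d
Total t = 11500 + 7996 = 19490 d
   = 19490 / 365 = 53.4 yr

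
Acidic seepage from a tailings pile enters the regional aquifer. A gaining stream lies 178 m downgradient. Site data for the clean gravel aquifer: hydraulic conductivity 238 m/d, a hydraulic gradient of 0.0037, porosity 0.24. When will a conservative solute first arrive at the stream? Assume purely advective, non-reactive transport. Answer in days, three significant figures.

Darcy flux q = K·i = 238 × 0.0037 = 0.8806 m/d
v = Ki/n = 238·0.0037/0.24 = 3.669 m/d
t = L / v = 178 / 3.669 = 48.51 d

48.5 days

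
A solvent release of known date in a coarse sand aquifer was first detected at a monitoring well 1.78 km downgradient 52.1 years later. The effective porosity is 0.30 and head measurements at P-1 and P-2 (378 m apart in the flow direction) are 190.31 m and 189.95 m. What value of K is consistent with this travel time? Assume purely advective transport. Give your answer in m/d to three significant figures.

Hydraulic gradient i = (190.31 − 189.95) / 378 = 0.36 / 378 = 9.524e-4
t = 52.1 years = 19020 d
L = 1.78 km = 1780 m
v = L / t = 1780 / 19020 = 0.09360 m/d
K = v · n / i = 0.09360 × 0.30 / 9.524e-4 = 29.5 m/d

29.5 m/d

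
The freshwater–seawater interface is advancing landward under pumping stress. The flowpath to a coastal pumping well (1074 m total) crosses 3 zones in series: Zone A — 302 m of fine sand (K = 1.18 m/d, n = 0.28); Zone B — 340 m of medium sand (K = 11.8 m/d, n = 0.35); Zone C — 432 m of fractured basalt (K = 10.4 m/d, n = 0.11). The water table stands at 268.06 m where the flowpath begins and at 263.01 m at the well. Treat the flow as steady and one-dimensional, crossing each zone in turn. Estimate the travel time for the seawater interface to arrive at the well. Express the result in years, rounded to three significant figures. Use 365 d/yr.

Total head drop ΔH = 268.06 − 263.01 = 5.05 m
Steady 1-D flow in series ⇒ the Darcy flux q is identical in every zone and the zone head losses add (resistances L/K in series).
Σ(L/K) = 302/1.18 + 340/11.8 + 432/10.4 = 255.9 + 28.81 + 41.54 = 326.3 d
q = ΔH / Σ(L/K) = 5.05 / 326.3 = 0.01548 m/d (same in every zone)
Zone A: v = q/n = 0.01548/0.28 = 0.05528 m/d → t_A = 302/0.05528 = 5463 d
Zone B: v = q/n = 0.01548/0.35 = 0.04422 m/d → t_B = 340/0.04422 = 7689 d
Zone C: v = q/n = 0.01548/0.11 = 0.1407 m/d → t_C = 432/0.1407 = 3070 d
Total t = 5463 + 7689 + 3070 = 16220 d
   = 16220 / 365 = 44.4 yr

44.4 years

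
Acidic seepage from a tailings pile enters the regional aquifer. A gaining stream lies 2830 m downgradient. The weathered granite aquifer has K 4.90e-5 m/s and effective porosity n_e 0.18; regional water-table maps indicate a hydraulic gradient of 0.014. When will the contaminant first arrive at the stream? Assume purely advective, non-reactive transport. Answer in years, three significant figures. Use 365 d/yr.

23.5 years

K = 4.90e-5 m/s × 86400 s/d = 4.234 m/d
q = Ki = 4.234 × 0.014 = 0.05927 m/d
Average linear velocity = 0.05927 / 0.18 = 0.3293 m/d
t = L / v = 2830 / 0.3293 = 8595 d
   = 8595 / 365 = 23.5 yr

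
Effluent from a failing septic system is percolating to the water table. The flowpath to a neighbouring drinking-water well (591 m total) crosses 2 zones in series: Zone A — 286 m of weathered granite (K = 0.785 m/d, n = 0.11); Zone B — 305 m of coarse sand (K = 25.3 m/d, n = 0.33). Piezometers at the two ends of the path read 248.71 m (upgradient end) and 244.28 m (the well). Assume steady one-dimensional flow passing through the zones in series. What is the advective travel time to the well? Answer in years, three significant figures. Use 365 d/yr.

30.8 years

Total head drop ΔH = 248.71 − 244.28 = 4.43 m
Continuity: the same q passes through each zone, so ΔH = q·Σ(L_j/K_j) — the zones act as resistances in series.
Σ(L/K) = 286/0.785 + 305/25.3 = 364.3 + 12.06 = 376.4 d
q = ΔH / Σ(L/K) = 4.43 / 376.4 = 0.01177 m/d (same in every zone)
Zone A: v = q/n = 0.01177/0.11 = 0.1070 m/d → t_A = 286/0.1070 = 2673 d
Zone B: v = q/n = 0.01177/0.33 = 0.03567 m/d → t_B = 305/0.03567 = 8552 d
Total t = 2673 + 8552 = 11220 d
   = 11220 / 365 = 30.8 yr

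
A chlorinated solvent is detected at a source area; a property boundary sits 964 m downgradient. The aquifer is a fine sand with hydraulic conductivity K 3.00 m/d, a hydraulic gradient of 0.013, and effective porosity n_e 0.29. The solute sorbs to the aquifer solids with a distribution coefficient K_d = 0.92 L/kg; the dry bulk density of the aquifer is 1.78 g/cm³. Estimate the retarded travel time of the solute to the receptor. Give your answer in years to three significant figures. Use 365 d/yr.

q = Ki = 3.00 × 0.013 = 0.03900 m/d
v = Ki/n = 3.00·0.013/0.29 = 0.1345 m/d
Retardation R = 1 + ρ_b·K_d/n = 1 + 1.78×0.92/0.29 = 6.647
Contaminant velocity v_c = v/R = 0.1345/6.647 = 0.02023 m/d
t = L/v_c = 964/0.02023 = 47650 d
   = 47650/365 = 131 yr

131 years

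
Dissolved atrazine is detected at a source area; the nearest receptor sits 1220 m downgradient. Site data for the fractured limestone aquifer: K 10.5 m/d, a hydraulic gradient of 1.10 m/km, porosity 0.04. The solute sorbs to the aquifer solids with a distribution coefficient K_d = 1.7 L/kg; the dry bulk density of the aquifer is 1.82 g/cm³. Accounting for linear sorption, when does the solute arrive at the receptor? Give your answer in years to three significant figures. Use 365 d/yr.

Darcy flux q = K·i = 10.5 × 0.0011 = 0.01155 m/d
Seepage velocity v = q / n = 0.01155 / 0.04 = 0.2888 m/d
Retardation R = 1 + ρ_b·K_d/n = 1 + 1.82×1.7/0.04 = 78.35
Contaminant velocity v_c = v/R = 0.2888/78.35 = 0.003685 m/d
t = L/v_c = 1220/0.003685 = 331000 d
   = 331000/365 = 907 yr

907 years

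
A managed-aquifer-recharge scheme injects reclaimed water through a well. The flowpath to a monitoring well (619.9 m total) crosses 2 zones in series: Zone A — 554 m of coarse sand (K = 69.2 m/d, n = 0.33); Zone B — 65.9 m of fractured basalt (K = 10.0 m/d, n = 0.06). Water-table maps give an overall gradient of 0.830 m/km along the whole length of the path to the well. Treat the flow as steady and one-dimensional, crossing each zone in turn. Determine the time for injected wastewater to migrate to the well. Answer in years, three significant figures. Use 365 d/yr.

14.5 years

Steady 1-D flow in series ⇒ the Darcy flux q is identical in every zone and the zone head losses add (resistances L/K in series).
Σ(L/K) = 554/69.2 + 65.9/10.0 = 8.006 + 6.590 = 14.60 d
K_eq = L_total / Σ(L/K) = 619.9 / 14.60 = 42.47 m/d
q = K_eq · i = 42.47 × 8.3e-4 = 0.03525 m/d (same in every zone)
Zone A: v = q/n = 0.03525/0.33 = 0.1068 m/d → t_A = 554/0.1068 = 5186 d
Zone B: v = q/n = 0.03525/0.06 = 0.5875 m/d → t_B = 65.9/0.5875 = 112.2 d
Total t = 5186 + 112.2 = 5298 d
   = 5298 / 365 = 14.5 yr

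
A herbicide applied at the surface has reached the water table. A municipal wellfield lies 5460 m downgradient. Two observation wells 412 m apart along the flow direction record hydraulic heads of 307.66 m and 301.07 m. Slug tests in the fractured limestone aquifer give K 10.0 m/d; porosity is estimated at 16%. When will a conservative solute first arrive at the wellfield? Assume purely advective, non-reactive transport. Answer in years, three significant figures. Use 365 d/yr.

Hydraulic gradient i = (307.66 − 301.07) / 412 = 6.59 / 412 = 0.01600
Darcy flux q = K·i = 10.0 × 0.01600 = 0.1600 m/d
v = Ki/n = 10.0·0.01600/0.16 = 0.9997 m/d
t = L / v = 5460 / 0.9997 = 5462 d
   = 5462 / 365 = 15.0 yr

15.0 years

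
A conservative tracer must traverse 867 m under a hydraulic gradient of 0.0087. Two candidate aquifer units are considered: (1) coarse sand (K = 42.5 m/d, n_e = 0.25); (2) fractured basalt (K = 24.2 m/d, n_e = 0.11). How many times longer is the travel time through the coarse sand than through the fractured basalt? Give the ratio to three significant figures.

Unit 1 (coarse sand): v = 42.5×0.0087/0.25 = 1.479 m/d, t = 867/1.479 = 586.2 d
Unit 2 (fractured basalt): v = 24.2×0.0087/0.11 = 1.914 m/d, t = 867/1.914 = 453.0 d
t(coarse sand) / t(fractured basalt) = 586.2/453.0 = 1.29

1.29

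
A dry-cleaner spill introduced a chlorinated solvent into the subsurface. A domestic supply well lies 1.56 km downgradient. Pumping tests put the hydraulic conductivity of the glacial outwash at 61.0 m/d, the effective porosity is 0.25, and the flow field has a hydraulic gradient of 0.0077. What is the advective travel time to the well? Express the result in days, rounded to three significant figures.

Darcy flux q = K·i = 61.0 × 0.0077 = 0.4697 m/d
v = Ki/n = 61.0·0.0077/0.25 = 1.879 m/d
L = 1.56 km = 1560 m
t = L / v = 1560 / 1.879 = 830.3 d

830 days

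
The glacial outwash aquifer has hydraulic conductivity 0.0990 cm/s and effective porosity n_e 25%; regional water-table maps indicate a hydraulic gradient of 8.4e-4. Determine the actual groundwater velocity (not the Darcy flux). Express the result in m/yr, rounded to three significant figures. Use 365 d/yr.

K = 0.0990 cm/s × 864 = 85.54 m/d
Darcy flux q = K·i = 85.54 × 8.4e-4 = 0.07185 m/d
v = Ki/n = 85.54·8.4e-4/0.25 = 0.2874 m/d
   = 0.2874 × 365 = 105 m/yr

105 m/yr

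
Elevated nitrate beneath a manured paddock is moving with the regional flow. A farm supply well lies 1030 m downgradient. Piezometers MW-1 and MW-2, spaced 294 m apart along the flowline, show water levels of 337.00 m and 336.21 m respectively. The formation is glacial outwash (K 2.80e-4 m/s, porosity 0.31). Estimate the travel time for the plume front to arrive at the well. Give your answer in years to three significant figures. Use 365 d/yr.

Hydraulic gradient i = (337.00 − 336.21) / 294 = 0.79 / 294 = 0.002687
K = 2.80e-4 m/s × 86400 s/d = 24.19 m/d
Darcy flux q = K·i = 24.19 × 0.002687 = 0.06501 m/d
v_s = q/n_e = 0.06501/0.31 = 0.2097 m/d
t = L / v = 1030 / 0.2097 = 4912 d
   = 4912 / 365 = 13.5 yr

13.5 years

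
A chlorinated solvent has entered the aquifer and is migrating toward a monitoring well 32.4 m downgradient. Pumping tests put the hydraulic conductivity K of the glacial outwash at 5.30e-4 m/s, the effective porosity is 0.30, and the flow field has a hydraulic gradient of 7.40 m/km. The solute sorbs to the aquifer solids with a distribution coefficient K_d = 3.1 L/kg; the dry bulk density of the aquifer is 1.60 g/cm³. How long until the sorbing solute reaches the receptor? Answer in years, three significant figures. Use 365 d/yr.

K = 5.30e-4 m/s × 86400 s/d = 45.79 m/d
Specific discharge q = 45.79 × 0.0074 = 0.3389 m/d
v = Ki/n = 45.79·0.0074/0.30 = 1.130 m/d
Retardation R = 1 + ρ_b·K_d/n = 1 + 1.60×3.1/0.30 = 17.53
Contaminant velocity v_c = v/R = 1.130/17.53 = 0.06442 m/d
t = L/v_c = 32.4/0.06442 = 502.9 d
   = 502.9/365 = 1.38 yr

1.38 years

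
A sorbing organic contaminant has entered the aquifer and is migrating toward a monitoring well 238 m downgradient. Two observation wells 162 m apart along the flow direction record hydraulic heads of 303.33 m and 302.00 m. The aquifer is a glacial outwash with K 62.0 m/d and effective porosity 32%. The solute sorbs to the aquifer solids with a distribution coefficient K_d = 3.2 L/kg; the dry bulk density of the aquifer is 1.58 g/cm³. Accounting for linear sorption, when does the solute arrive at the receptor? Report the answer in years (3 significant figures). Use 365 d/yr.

6.89 years

Hydraulic gradient i = (303.33 − 302.00) / 162 = 1.33 / 162 = 0.008210
Specific discharge q = 62.0 × 0.008210 = 0.5090 m/d
v = Ki/n = 62.0·0.008210/0.32 = 1.591 m/d
Retardation R = 1 + ρ_b·K_d/n = 1 + 1.58×3.2/0.32 = 16.80
Contaminant velocity v_c = v/R = 1.591/16.80 = 0.09468 m/d
t = L/v_c = 238/0.09468 = 2514 d
   = 2514/365 = 6.89 yr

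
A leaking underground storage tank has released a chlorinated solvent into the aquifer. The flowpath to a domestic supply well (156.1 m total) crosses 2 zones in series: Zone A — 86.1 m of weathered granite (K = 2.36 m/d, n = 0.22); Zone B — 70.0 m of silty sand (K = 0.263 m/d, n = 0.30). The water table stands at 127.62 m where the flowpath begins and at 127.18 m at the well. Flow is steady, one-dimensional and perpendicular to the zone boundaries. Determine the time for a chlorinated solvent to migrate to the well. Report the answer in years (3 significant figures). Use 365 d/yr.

Total head drop ΔH = 127.62 − 127.18 = 0.44 m
Continuity: the same q passes through each zone, so ΔH = q·Σ(L_j/K_j) — the zones act as resistances in series.
Σ(L/K) = 86.1/2.36 + 70.0/0.263 = 36.48 + 266.2 = 302.6 d
q = ΔH / Σ(L/K) = 0.44 / 302.6 = 0.001454 m/d (same in every zone)
Zone A: v = q/n = 0.001454/0.22 = 0.006608 m/d → t_A = 86.1/0.006608 = 13030 d
Zone B: v = q/n = 0.001454/0.30 = 0.004846 m/d → t_B = 70.0/0.004846 = 14440 d
Total t = 13030 + 14440 = 27470 d
   = 27470 / 365 = 75.3 yr

75.3 years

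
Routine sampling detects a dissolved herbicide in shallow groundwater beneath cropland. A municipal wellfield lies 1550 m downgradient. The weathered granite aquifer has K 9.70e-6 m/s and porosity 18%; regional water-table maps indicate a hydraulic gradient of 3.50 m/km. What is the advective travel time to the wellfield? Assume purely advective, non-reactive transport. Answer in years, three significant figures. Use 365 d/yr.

K = 9.70e-6 m/s × 86400 s/d = 0.8381 m/d
Darcy flux q = K·i = 0.8381 × 0.0035 = 0.002933 m/d
v = Ki/n = 0.8381·0.0035/0.18 = 0.01630 m/d
t = L / v = 1550 / 0.01630 = 95120 d
   = 95120 / 365 = 261 yr

261 years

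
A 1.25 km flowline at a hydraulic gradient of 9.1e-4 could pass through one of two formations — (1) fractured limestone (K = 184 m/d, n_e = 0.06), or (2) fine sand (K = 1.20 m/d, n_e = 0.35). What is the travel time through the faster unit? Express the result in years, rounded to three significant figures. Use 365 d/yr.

Unit 1 (fractured limestone): v = 184×9.1e-4/0.06 = 2.791 m/d, t = 1250/2.791 = 447.9 d
Unit 2 (fine sand): v = 1.20×9.1e-4/0.35 = 0.003120 m/d, t = 1250/0.003120 = 400600 d
Faster: 447.9 d / 365 = 1.23 yr

1.23 years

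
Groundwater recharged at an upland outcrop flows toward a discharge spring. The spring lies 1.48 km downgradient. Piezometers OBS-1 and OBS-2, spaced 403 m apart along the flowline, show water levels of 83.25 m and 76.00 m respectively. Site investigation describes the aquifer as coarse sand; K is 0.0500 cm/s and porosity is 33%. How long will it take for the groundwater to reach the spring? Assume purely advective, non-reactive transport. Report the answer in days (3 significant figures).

628 days

Hydraulic gradient i = (83.25 − 76.00) / 403 = 7.25 / 403 = 0.01799
K = 0.0500 cm/s × 864 = 43.20 m/d
Specific discharge q = 43.20 × 0.01799 = 0.7772 m/d
Average linear velocity = 0.7772 / 0.33 = 2.355 m/d
L = 1.48 km = 1480 m
t = L / v = 1480 / 2.355 = 628.4 d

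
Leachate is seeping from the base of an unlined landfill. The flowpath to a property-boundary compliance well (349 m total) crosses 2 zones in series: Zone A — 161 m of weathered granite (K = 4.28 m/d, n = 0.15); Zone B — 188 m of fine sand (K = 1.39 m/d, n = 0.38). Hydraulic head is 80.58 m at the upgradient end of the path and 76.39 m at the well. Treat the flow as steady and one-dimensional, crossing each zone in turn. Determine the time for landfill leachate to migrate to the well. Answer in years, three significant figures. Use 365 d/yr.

Total head drop ΔH = 80.58 − 76.39 = 4.19 m
Steady 1-D flow in series ⇒ the Darcy flux q is identical in every zone and the zone head losses add (resistances L/K in series).
Σ(L/K) = 161/4.28 + 188/1.39 = 37.62 + 135.3 = 172.9 d
q = ΔH / Σ(L/K) = 4.19 / 172.9 = 0.02424 m/d (same in every zone)
Zone A: v = q/n = 0.02424/0.15 = 0.1616 m/d → t_A = 161/0.1616 = 996.4 d
Zone B: v = q/n = 0.02424/0.38 = 0.06378 m/d → t_B = 188/0.06378 = 2947 d
Total t = 996.4 + 2947 = 3944 d
   = 3944 / 365 = 10.8 yr

10.8 years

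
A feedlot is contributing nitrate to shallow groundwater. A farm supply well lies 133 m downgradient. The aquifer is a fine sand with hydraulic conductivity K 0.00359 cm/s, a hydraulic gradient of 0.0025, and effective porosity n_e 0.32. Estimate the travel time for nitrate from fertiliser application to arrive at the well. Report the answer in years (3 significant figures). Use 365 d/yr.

K = 0.00359 cm/s × 864 = 3.102 m/d
q = Ki = 3.102 × 0.0025 = 0.007754 m/d
v = Ki/n = 3.102·0.0025/0.32 = 0.02423 m/d
t = L / v = 133 / 0.02423 = 5488 d
   = 5488 / 365 = 15.0 yr

15.0 years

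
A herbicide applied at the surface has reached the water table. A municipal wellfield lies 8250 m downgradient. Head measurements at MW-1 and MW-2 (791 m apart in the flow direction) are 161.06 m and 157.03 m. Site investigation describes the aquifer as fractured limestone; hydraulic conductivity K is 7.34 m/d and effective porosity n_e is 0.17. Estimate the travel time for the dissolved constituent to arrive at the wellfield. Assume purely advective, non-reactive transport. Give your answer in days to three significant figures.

37500 days

Hydraulic gradient i = (161.06 − 157.03) / 791 = 4.03 / 791 = 0.005095
q = Ki = 7.34 × 0.005095 = 0.03740 m/d
v_s = q/n_e = 0.03740/0.17 = 0.2200 m/d
t = L / v = 8250 / 0.2200 = 37500 d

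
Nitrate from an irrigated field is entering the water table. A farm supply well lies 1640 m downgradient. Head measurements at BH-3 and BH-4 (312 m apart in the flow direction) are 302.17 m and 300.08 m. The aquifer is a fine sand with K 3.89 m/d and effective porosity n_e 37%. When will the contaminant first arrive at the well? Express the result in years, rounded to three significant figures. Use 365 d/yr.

Hydraulic gradient i = (302.17 − 300.08) / 312 = 2.09 / 312 = 0.006699
Darcy flux q = K·i = 3.89 × 0.006699 = 0.02606 m/d
Average linear velocity = 0.02606 / 0.37 = 0.07043 m/d
t = L / v = 1640 / 0.07043 = 23290 d
   = 23290 / 365 = 63.8 yr

63.8 years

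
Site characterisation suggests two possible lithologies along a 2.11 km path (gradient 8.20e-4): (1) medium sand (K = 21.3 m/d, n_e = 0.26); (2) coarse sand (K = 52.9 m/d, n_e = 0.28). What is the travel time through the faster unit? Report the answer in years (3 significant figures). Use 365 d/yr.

Unit 1 (medium sand): v = 21.3×8.2e-4/0.26 = 0.06718 m/d, t = 2110/0.06718 = 31410 d
Unit 2 (coarse sand): v = 52.9×8.2e-4/0.28 = 0.1549 m/d, t = 2110/0.1549 = 13620 d
Faster: 13620 d / 365 = 37.3 yr

37.3 years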